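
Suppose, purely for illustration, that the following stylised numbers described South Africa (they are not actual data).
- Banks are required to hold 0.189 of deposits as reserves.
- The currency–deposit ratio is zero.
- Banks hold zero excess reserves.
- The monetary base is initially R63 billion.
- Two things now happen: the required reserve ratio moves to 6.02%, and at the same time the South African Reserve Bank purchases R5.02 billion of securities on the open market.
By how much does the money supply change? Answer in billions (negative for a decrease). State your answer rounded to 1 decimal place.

R796.6 billion

Before: m₁ = 1 / (0.189) ≈ 5.2910, MB₁ = 63, so M₁ = 5.2910 × 63 = 333.333 billion.
After: m₂ = 1 / (0.0602) ≈ 16.6113, MB₂ = 63 + 5.02 = 68.02, so M₂ = 16.6113 × 68.02 ≈ 1129.9006 billion.
ΔM = M₂ − M₁ = 1129.9006 − 333.333 = 796.5676 billion.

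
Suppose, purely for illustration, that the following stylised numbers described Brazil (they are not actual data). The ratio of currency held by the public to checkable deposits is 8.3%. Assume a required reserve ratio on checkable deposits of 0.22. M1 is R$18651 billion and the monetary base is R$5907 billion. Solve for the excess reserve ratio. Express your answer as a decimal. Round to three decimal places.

Using m = M/MB = 18651/5907 ≈ 3.157440. Since m = (1 + c)/(c + rr + e), the denominator satisfies c + rr + e = (1 + c)/m = (1 + 0.083) / 3.157440 ≈ 0.342999.
With c = 0.083 and rr = 0.22, the excess reserve ratio is 0.342999 − 0.083 − 0.22 = 0.039999.

0.040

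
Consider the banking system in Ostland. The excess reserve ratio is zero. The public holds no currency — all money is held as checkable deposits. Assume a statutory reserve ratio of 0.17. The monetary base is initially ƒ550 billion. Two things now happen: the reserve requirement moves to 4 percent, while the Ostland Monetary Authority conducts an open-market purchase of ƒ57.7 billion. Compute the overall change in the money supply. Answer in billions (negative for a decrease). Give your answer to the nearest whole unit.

Before: m₁ = 1 / (0.17) ≈ 5.8824, MB₁ = 550, so M₁ = 5.8824 × 550 = 3235.32 billion.
After: m₂ = 1 / (0.04) = 25, MB₂ = 550 + 57.7 = 607.7, so M₂ = 25 × 607.7 = 15192.5 billion.
ΔM = M₂ − M₁ = 15192.5 − 3235.32 = 11957.18 billion.

ƒ11957 billion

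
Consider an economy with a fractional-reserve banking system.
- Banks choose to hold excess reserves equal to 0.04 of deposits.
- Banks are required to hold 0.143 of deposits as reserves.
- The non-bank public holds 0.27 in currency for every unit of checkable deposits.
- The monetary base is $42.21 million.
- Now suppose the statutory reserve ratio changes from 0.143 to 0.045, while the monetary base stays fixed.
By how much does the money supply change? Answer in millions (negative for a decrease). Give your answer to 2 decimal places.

Initially m₁ = (1 + 0.27) / (0.143 + 0.04 + 0.27) ≈ 2.80353, so M₁ = 2.80353 × 42.21 ≈ 118.337 million.
After the change m₂ = (1 + 0.27) / (0.045 + 0.04 + 0.27) ≈ 3.57746, so M₂ = 3.57746 × 42.21 ≈ 151.0046 million.
ΔM = M₂ − M₁ = 151.0046 − 118.337 = 32.6676 million.

$32.67 million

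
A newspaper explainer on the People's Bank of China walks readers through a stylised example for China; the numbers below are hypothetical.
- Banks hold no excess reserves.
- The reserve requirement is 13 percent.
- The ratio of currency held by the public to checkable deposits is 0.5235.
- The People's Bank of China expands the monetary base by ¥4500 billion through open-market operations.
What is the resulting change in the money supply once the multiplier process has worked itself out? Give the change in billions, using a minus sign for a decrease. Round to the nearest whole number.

The money multiplier is m = (1 + c) / (rr + c) = (1 + 0.5235) / (0.13 + 0.5235) ≈ 2.33129.
The purchase adds 4500 billion of base, so ΔM = m × ΔMB = 2.33129 × (+4500) = 10490.805 billion.

¥10491 billion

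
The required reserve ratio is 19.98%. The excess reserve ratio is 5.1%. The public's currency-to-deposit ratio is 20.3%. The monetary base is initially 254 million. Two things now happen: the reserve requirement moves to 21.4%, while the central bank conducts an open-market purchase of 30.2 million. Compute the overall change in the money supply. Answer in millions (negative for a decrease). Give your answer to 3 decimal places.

57.199 million

Before: m₁ = (1 + 0.203) / (0.1998 + 0.051 + 0.203) ≈ 2.6509476, MB₁ = 254, so M₁ = 2.6509476 × 254 ≈ 673.3407 million.
After: m₂ = (1 + 0.203) / (0.214 + 0.051 + 0.203) ≈ 2.5705128, MB₂ = 254 + 30.2 = 284.2, so M₂ = 2.5705128 × 284.2 ≈ 730.5397 million.
ΔM = M₂ − M₁ = 730.5397 − 673.3407 = 57.199 million.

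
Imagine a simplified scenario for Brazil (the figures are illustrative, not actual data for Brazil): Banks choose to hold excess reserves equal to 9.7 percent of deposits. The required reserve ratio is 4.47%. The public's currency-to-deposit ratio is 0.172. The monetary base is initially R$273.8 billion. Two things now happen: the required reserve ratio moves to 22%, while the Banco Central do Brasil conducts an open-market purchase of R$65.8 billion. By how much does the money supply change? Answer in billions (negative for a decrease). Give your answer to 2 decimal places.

Before: m₁ = (1 + 0.172) / (0.0447 + 0.097 + 0.172) ≈ 3.736054, MB₁ = 273.8, so M₁ = 3.736054 × 273.8 ≈ 1022.9316 billion.
After: m₂ = (1 + 0.172) / (0.22 + 0.097 + 0.172) ≈ 2.396728, MB₂ = 273.8 + 65.8 = 339.6, so M₂ = 2.396728 × 339.6 ≈ 813.9288 billion.
ΔM = M₂ − M₁ = 813.9288 − 1022.9316 = -209.0028 billion.

-209.00 billion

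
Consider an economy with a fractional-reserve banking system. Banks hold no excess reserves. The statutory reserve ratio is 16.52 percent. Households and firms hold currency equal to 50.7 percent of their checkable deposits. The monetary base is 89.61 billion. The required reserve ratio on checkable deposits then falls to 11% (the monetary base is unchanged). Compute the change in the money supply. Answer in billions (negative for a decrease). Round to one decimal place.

Initially m₁ = (1 + 0.507) / (0.1652 + 0.507) ≈ 2.2419, so M₁ = 2.2419 × 89.61 ≈ 200.8967 billion.
After the change m₂ = (1 + 0.507) / (0.11 + 0.507) ≈ 2.4425, so M₂ = 2.4425 × 89.61 ≈ 218.8724 billion.
ΔM = M₂ − M₁ = 218.8724 − 200.8967 = 17.9757 billion.

18.0 billion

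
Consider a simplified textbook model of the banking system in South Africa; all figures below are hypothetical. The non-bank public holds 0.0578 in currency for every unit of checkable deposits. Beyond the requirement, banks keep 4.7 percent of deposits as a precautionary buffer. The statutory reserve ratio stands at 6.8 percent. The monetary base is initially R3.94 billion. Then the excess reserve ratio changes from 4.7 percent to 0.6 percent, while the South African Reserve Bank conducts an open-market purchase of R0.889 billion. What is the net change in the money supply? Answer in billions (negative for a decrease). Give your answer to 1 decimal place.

R14.6 billion

Before: m₁ = (1 + 0.0578) / (0.068 + 0.047 + 0.0578) ≈ 6.1215, MB₁ = 3.94, so M₁ = 6.1215 × 3.94 ≈ 24.1187 billion.
After: m₂ = (1 + 0.0578) / (0.068 + 0.006 + 0.0578) ≈ 8.0258, MB₂ = 3.94 + 0.889 = 4.829, so M₂ = 8.0258 × 4.829 ≈ 38.7566 billion.
ΔM = M₂ − M₁ = 38.7566 − 24.1187 = 14.6379 billion.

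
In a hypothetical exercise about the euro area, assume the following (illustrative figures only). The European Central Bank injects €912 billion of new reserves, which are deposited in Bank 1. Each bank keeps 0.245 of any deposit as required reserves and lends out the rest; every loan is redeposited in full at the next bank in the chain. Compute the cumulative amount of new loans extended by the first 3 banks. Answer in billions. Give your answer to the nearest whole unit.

€1601 billion

Bank i lends (1 − rr)^i of the original deposit: Bank 1 lends 912·0.7550 = 688.5600, Bank 2 lends 912·0.7550² = 519.8628, and so on.
Summing a geometric series: total = 912·[0.7550·(1 − 0.7550^3) / (1 − 0.7550)] ≈ 1600.9192 billion.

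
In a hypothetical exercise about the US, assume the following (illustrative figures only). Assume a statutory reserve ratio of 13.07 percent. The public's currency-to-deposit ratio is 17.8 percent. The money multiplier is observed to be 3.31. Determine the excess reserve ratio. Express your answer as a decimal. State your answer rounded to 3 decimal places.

0.047

Using m = 3.31. Since m = (1 + c)/(c + rr + e), the denominator satisfies c + rr + e = (1 + c)/m = (1 + 0.178) / 3.31 ≈ 0.355891.
With c = 0.178 and rr = 0.1307, the excess reserve ratio is 0.355891 − 0.178 − 0.1307 = 0.047191.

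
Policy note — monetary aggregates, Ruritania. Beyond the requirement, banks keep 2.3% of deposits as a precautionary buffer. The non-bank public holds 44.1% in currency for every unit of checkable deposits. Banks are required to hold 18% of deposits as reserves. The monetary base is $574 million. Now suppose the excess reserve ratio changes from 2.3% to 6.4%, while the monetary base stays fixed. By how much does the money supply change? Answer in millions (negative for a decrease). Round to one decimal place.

Initially m₁ = (1 + 0.441) / (0.18 + 0.023 + 0.441) ≈ 2.23758, so M₁ = 2.23758 × 574 ≈ 1284.3709 million.
After the change m₂ = (1 + 0.441) / (0.18 + 0.064 + 0.441) ≈ 2.10365, so M₂ = 2.10365 × 574 = 1207.4951 million.
ΔM = M₂ − M₁ = 1207.4951 − 1284.3709 = -76.8758 million.

-76.9 million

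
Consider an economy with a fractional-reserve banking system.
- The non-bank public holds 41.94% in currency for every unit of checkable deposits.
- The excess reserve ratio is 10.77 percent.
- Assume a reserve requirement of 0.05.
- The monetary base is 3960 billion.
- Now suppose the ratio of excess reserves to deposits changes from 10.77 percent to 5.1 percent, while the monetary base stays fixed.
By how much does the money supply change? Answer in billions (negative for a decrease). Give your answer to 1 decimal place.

1061.2 billion

Initially m₁ = (1 + 0.4194) / (0.05 + 0.1077 + 0.4194) ≈ 2.459539, so M₁ = 2.459539 × 3960 ≈ 9739.7744 billion.
After the change m₂ = (1 + 0.4194) / (0.05 + 0.051 + 0.4194) ≈ 2.727517, so M₂ = 2.727517 × 3960 ≈ 10800.9673 billion.
ΔM = M₂ − M₁ = 10800.9673 − 9739.7744 = 1061.1929 billion.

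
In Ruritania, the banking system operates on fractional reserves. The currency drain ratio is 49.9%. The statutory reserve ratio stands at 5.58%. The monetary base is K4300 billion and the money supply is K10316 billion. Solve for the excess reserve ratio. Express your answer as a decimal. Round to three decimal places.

0.070

Using m = M/MB = 10316/4300 ≈ 2.399070. Since m = (1 + c)/(c + rr + e), the denominator satisfies c + rr + e = (1 + c)/m = (1 + 0.499) / 2.399070 ≈ 0.624825.
With c = 0.499 and rr = 0.0558, the excess reserve ratio is 0.624825 − 0.499 − 0.0558 = 0.070025.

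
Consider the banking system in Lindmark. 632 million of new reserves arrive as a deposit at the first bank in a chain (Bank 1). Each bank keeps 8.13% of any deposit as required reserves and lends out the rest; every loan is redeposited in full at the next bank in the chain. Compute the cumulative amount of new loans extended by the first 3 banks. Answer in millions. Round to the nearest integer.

1604 million

Bank i lends (1 − rr)^i of the original deposit: Bank 1 lends 632·0.9187 = 580.6184, Bank 2 lends 632·0.9187² ≈ 533.4141, and so on.
Summing a geometric series: total = 632·[0.9187·(1 − 0.9187^3) / (1 − 0.9187)] ≈ 1604.0801 million.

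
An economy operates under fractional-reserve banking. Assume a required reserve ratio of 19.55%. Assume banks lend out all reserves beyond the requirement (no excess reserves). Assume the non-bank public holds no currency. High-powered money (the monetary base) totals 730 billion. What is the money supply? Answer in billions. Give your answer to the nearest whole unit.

With no currency drain or excess reserves, the money multiplier is m = 1/rr = 1/0.1955 ≈ 5.1151.
Money supply M = m × MB = 5.1151 × 730 = 3734.023 billion.

3734 billion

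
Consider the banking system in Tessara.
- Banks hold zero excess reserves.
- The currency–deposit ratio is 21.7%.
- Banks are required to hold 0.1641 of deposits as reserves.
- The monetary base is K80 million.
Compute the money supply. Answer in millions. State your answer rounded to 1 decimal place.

The money multiplier is m = (1 + c) / (rr + c) = (1 + 0.217) / (0.1641 + 0.217) ≈ 3.1934.
So M = m × MB = 3.1934 × 80 = 255.472 million.

K255.5 million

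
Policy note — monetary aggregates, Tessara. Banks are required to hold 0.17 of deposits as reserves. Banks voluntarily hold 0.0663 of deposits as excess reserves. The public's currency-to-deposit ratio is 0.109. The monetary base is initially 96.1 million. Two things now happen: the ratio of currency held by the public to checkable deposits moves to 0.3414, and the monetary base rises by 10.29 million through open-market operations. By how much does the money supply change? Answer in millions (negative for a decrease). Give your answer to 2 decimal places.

Before: m₁ = (1 + 0.109) / (0.17 + 0.0663 + 0.109) ≈ 3.211700, MB₁ = 96.1, so M₁ = 3.211700 × 96.1 ≈ 308.6444 million.
After: m₂ = (1 + 0.3414) / (0.17 + 0.0663 + 0.3414) ≈ 2.321966, MB₂ = 96.1 + 10.29 = 106.39, so M₂ = 2.321966 × 106.39 ≈ 247.034 million.
ΔM = M₂ − M₁ = 247.034 − 308.6444 = -61.6104 million.

-61.61 million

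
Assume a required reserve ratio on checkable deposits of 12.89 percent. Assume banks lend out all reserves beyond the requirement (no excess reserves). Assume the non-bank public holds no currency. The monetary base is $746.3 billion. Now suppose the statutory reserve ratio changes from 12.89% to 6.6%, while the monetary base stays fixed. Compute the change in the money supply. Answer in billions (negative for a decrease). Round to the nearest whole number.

Initially m₁ = 1 / (0.1289) ≈ 7.7580, so M₁ = 7.7580 × 746.3 = 5789.7954 billion.
After the change m₂ = 1 / (0.066) ≈ 15.1515, so M₂ = 15.1515 × 746.3 ≈ 11307.5644 billion.
ΔM = M₂ − M₁ = 11307.5644 − 5789.7954 = 5517.769 billion.

$5518 billion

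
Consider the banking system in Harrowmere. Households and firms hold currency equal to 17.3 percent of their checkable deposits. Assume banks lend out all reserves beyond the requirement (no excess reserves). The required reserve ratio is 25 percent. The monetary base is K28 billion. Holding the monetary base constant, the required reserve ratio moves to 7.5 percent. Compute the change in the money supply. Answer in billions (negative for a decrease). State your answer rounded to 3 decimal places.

K54.790 billion

Initially m₁ = (1 + 0.173) / (0.25 + 0.173) ≈ 2.773050, so M₁ = 2.773050 × 28 = 77.6454 billion.
After the change m₂ = (1 + 0.173) / (0.075 + 0.173) ≈ 4.729839, so M₂ = 4.729839 × 28 ≈ 132.4355 billion.
ΔM = M₂ − M₁ = 132.4355 − 77.6454 = 54.7901 billion.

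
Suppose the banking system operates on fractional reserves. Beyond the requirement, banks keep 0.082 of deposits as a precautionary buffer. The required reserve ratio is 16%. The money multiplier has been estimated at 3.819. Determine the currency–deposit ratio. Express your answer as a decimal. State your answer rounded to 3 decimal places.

0.027

Using m = 3.819. From m = (1 + c)/(c + rr + e), rearranging gives 1 + c = m·(c + rr + e), so c·(1 − m) = m·(rr + e) − 1.
Hence c = [m·(rr + e) − 1]/(1 − m) = [3.819 × (0.16 + 0.082) − 1] / (1 − 3.819) ≈ 0.026890.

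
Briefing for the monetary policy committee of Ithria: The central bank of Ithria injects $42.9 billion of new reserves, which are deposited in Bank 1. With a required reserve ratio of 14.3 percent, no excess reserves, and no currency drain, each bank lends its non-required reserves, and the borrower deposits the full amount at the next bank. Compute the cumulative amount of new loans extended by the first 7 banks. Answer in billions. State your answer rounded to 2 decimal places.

$169.81 billion

Bank i lends (1 − rr)^i of the original deposit: Bank 1 lends 42.9·0.8570 = 36.7653, Bank 2 lends 42.9·0.8570² ≈ 31.5079, and so on.
Summing a geometric series: total = 42.9·[0.8570·(1 − 0.8570^7) / (1 − 0.8570)] ≈ 169.8093 billion.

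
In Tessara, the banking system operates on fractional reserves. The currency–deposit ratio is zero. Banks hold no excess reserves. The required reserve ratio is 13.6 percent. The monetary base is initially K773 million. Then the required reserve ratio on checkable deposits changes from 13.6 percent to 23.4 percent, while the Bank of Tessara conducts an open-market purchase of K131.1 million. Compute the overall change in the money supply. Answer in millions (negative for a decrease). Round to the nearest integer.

Before: m₁ = 1 / (0.136) ≈ 7.3529, MB₁ = 773, so M₁ = 7.3529 × 773 = 5683.7917 million.
After: m₂ = 1 / (0.234) ≈ 4.2735, MB₂ = 773 + 131.1 = 904.1, so M₂ = 4.2735 × 904.1 ≈ 3863.6714 million.
ΔM = M₂ − M₁ = 3863.6714 − 5683.7917 = -1820.1203 million.

-1820 million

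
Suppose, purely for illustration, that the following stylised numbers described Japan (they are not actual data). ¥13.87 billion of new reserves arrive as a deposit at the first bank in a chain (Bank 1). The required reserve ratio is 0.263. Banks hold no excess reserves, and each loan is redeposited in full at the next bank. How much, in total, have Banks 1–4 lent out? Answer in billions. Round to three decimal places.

¥27.400 billion

Bank i lends (1 − rr)^i of the original deposit: Bank 1 lends 13.87·0.7370 ≈ 10.2222, Bank 2 lends 13.87·0.7370² ≈ 7.5338, and so on.
Summing a geometric series: total = 13.87·[0.7370·(1 − 0.7370^4) / (1 − 0.7370)] ≈ 27.4004 billion.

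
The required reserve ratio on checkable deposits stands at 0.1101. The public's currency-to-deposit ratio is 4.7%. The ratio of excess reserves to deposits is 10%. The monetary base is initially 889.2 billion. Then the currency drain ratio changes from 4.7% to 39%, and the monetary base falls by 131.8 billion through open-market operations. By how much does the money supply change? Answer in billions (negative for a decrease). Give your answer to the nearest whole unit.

Before: m₁ = (1 + 0.047) / (0.1101 + 0.1 + 0.047) ≈ 4.0723, MB₁ = 889.2, so M₁ = 4.0723 × 889.2 ≈ 3621.0892 billion.
After: m₂ = (1 + 0.39) / (0.1101 + 0.1 + 0.39) ≈ 2.3163, MB₂ = 889.2 − 131.8 = 757.4, so M₂ = 2.3163 × 757.4 ≈ 1754.3656 billion.
ΔM = M₂ − M₁ = 1754.3656 − 3621.0892 = -1866.7236 billion.

-1867 billion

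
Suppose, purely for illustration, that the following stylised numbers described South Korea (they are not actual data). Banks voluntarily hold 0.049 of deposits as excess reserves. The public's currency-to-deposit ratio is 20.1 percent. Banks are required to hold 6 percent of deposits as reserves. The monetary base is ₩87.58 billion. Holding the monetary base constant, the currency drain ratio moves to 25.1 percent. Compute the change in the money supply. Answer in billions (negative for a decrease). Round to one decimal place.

Initially m₁ = (1 + 0.201) / (0.06 + 0.049 + 0.201) ≈ 3.8742, so M₁ = 3.8742 × 87.58 ≈ 339.3024 billion.
After the change m₂ = (1 + 0.251) / (0.06 + 0.049 + 0.251) = 3.4750, so M₂ = 3.4750 × 87.58 = 304.3405 billion.
ΔM = M₂ − M₁ = 304.3405 − 339.3024 = -34.9619 billion.

-35.0 billion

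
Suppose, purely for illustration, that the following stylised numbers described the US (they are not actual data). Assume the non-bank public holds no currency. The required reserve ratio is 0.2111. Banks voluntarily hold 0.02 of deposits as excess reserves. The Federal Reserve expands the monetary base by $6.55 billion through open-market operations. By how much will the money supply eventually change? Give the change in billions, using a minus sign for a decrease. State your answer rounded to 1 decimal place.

$28.3 billion

The money multiplier is m = 1 / (rr + e) = 1 / (0.2111 + 0.02) ≈ 4.3271.
The purchase adds 6.55 billion of base, so ΔM = m × ΔMB = 4.3271 × (+6.55) ≈ 28.3425 billion.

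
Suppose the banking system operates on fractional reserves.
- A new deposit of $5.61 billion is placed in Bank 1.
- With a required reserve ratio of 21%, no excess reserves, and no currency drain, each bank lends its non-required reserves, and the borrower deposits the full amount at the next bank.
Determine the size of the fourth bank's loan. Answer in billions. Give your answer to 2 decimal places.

$2.19 billion

Each bank lends a fraction (1 − rr) = 0.7900 of the deposit it receives, so Bank 4 receives 5.61·0.7900^3 and lends 5.61·0.7900^4 ≈ 2.1851 billion.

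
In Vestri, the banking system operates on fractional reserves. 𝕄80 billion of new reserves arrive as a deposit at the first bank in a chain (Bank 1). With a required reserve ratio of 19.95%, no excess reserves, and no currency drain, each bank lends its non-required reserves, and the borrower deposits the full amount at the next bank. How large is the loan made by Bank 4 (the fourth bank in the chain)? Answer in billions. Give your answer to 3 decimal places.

𝕄32.850 billion

Each bank lends a fraction (1 − rr) = 0.8005 of the deposit it receives, so Bank 4 receives 80·0.8005^3 and lends 80·0.8005^4 ≈ 32.8500 billion.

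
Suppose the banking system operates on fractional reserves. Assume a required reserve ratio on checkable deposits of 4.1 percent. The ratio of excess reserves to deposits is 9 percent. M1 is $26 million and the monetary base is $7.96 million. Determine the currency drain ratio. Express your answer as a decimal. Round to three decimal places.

Using m = M/MB = 26/7.96 ≈ 3.266332. From m = (1 + c)/(c + rr + e), rearranging gives 1 + c = m·(c + rr + e), so c·(1 − m) = m·(rr + e) − 1.
Hence c = [m·(rr + e) − 1]/(1 − m) = [3.266332 × (0.041 + 0.09) − 1] / (1 − 3.266332) ≈ 0.252439.

0.252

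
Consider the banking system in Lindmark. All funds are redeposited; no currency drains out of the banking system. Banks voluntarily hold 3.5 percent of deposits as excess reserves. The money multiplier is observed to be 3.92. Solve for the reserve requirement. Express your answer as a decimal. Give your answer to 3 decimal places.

Using m = 3.92. Since m = (1 + c)/(c + rr + e), the denominator satisfies c + rr + e = (1 + c)/m = (1 + 0) / 3.92 ≈ 0.255102.
With c = 0 and e = 0.035, the reserve requirement is 0.255102 − 0 − 0.035 = 0.220102.

0.220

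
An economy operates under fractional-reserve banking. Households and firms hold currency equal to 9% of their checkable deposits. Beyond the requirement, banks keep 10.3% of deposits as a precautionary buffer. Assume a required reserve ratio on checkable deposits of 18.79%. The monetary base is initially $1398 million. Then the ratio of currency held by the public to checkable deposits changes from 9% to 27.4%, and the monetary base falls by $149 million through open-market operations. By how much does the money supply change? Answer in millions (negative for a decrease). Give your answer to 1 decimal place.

Before: m₁ = (1 + 0.09) / (0.1879 + 0.103 + 0.09) ≈ 2.861643, MB₁ = 1398, so M₁ = 2.861643 × 1398 ≈ 4000.5769 million.
After: m₂ = (1 + 0.274) / (0.1879 + 0.103 + 0.274) ≈ 2.255266, MB₂ = 1398 − 149 = 1249, so M₂ = 2.255266 × 1249 ≈ 2816.8272 million.
ΔM = M₂ − M₁ = 2816.8272 − 4000.5769 = -1183.7497 million.

-1183.7 million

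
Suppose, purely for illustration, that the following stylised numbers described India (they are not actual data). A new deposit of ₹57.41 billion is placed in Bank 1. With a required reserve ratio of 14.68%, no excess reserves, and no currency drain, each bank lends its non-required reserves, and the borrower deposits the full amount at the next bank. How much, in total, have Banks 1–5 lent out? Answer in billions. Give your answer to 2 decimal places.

₹182.81 billion

Bank i lends (1 − rr)^i of the original deposit: Bank 1 lends 57.41·0.8532 ≈ 48.9822, Bank 2 lends 57.41·0.8532² ≈ 41.7916, and so on.
Summing a geometric series: total = 57.41·[0.8532·(1 − 0.8532^5) / (1 − 0.8532)] ≈ 182.8089 billion.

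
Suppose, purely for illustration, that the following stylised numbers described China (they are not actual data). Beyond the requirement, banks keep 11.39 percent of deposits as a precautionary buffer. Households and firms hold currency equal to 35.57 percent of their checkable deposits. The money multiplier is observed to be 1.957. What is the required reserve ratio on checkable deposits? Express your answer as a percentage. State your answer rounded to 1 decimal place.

22.3%

Using m = 1.957. Since m = (1 + c)/(c + rr + e), the denominator satisfies c + rr + e = (1 + c)/m = (1 + 0.3557) / 1.957 ≈ 0.692744.
With c = 0.3557 and e = 0.1139, the required reserve ratio on checkable deposits is 0.692744 − 0.3557 − 0.1139 = 0.223144.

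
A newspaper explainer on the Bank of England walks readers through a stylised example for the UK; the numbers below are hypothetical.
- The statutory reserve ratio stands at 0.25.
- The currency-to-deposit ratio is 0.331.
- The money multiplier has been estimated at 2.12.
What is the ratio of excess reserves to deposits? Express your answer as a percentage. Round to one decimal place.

Using m = 2.12. Since m = (1 + c)/(c + rr + e), the denominator satisfies c + rr + e = (1 + c)/m = (1 + 0.331) / 2.12 ≈ 0.627830.
With c = 0.331 and rr = 0.25, the ratio of excess reserves to deposits is 0.627830 − 0.331 − 0.25 = 0.04683.

4.7%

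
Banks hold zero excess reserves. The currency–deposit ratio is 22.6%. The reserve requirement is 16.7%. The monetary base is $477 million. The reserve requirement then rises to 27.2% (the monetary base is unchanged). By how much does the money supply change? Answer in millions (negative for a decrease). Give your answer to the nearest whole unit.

-314 million

Initially m₁ = (1 + 0.226) / (0.167 + 0.226) ≈ 3.1196, so M₁ = 3.1196 × 477 = 1488.0492 million.
After the change m₂ = (1 + 0.226) / (0.272 + 0.226) ≈ 2.4618, so M₂ = 2.4618 × 477 = 1174.2786 million.
ΔM = M₂ − M₁ = 1174.2786 − 1488.0492 = -313.7706 million.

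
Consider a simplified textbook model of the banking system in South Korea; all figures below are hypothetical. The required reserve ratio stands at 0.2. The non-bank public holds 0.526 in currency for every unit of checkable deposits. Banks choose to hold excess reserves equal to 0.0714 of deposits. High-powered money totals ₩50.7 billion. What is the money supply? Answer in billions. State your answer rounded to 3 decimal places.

The money multiplier is m = (1 + c) / (rr + e + c) = (1 + 0.526) / (0.2 + 0.0714 + 0.526) ≈ 1.913720.
So M = m × MB = 1.913720 × 50.7 ≈ 97.0256 billion.

₩97.026 billion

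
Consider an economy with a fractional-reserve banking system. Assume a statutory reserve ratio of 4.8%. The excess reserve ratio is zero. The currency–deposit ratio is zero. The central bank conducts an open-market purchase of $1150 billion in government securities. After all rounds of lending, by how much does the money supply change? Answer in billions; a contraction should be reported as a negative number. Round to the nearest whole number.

The simple money multiplier is m = 1/rr = 1/0.048 ≈ 20.83333.
An open-market purchase increases the monetary base by 1150 billion, so ΔM = m × ΔMB = 20.83333 × 1150 = 23958.3295 billion.

$23958 billion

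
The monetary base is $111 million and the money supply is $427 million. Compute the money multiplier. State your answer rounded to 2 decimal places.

The money multiplier is m = M / MB = 427 / 111 ≈ 3.84685.

3.85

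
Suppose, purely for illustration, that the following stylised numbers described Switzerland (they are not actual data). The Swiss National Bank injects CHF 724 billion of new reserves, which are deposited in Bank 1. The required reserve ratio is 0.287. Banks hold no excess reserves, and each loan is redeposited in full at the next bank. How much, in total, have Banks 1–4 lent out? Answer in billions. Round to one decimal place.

Bank i lends (1 − rr)^i of the original deposit: Bank 1 lends 724·0.7130 = 516.2120, Bank 2 lends 724·0.7130² ≈ 368.0592, and so on.
Summing a geometric series: total = 724·[0.7130·(1 − 0.7130^4) / (1 − 0.7130)] ≈ 1333.8072 billion.

CHF 1333.8 billion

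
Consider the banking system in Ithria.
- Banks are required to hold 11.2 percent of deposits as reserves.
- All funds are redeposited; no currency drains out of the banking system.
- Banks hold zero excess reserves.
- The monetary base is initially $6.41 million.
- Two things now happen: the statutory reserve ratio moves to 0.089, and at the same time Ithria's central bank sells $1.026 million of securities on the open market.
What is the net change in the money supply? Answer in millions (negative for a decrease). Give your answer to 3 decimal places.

Before: m₁ = 1 / (0.112) ≈ 8.92857, MB₁ = 6.41, so M₁ = 8.92857 × 6.41 ≈ 57.2321 million.
After: m₂ = 1 / (0.089) ≈ 11.23596, MB₂ = 6.41 − 1.026 = 5.384, so M₂ = 11.23596 × 5.384 ≈ 60.4944 million.
ΔM = M₂ − M₁ = 60.4944 − 57.2321 = 3.2623 million.

$3.262 million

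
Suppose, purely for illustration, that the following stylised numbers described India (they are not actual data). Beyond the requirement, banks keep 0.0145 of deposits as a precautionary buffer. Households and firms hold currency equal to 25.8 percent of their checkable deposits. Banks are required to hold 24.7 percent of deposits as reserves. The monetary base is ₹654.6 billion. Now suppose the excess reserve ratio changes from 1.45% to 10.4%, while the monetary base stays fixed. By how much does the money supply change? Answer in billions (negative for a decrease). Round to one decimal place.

-233.0 billion

Initially m₁ = (1 + 0.258) / (0.247 + 0.0145 + 0.258) ≈ 2.42156, so M₁ = 2.42156 × 654.6 ≈ 1585.1532 billion.
After the change m₂ = (1 + 0.258) / (0.247 + 0.104 + 0.258) ≈ 2.06568, so M₂ = 2.06568 × 654.6 ≈ 1352.1941 billion.
ΔM = M₂ − M₁ = 1352.1941 − 1585.1532 = -232.9591 billion.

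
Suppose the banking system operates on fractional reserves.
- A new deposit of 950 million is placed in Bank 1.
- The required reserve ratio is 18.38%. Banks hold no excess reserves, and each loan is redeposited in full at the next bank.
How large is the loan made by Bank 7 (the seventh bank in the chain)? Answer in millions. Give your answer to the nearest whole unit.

229 million

Each bank lends a fraction (1 − rr) = 0.8162 of the deposit it receives, so Bank 7 receives 950·0.8162^6 and lends 950·0.8162^7 ≈ 229.2449 million.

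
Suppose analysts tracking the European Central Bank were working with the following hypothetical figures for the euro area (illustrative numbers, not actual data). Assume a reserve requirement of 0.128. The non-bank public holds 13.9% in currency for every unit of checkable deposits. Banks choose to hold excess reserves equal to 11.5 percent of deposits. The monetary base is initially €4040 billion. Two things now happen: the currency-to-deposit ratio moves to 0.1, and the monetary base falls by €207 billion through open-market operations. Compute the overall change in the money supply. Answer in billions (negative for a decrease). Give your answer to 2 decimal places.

€246.45 billion

Before: m₁ = (1 + 0.139) / (0.128 + 0.115 + 0.139) ≈ 2.9816754, MB₁ = 4040, so M₁ = 2.9816754 × 4040 ≈ 12045.9686 billion.
After: m₂ = (1 + 0.1) / (0.128 + 0.115 + 0.1) ≈ 3.2069971, MB₂ = 4040 − 207 = 3833, so M₂ = 3.2069971 × 3833 ≈ 12292.4199 billion.
ΔM = M₂ − M₁ = 12292.4199 − 12045.9686 = 246.4513 billion.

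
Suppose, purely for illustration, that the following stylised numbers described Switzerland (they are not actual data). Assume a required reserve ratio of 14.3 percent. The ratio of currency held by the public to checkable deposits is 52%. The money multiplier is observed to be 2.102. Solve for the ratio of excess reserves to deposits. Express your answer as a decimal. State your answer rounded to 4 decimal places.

Using m = 2.102. Since m = (1 + c)/(c + rr + e), the denominator satisfies c + rr + e = (1 + c)/m = (1 + 0.52) / 2.102 ≈ 0.723121.
With c = 0.52 and rr = 0.143, the ratio of excess reserves to deposits is 0.723121 − 0.52 − 0.143 = 0.060121.

0.0601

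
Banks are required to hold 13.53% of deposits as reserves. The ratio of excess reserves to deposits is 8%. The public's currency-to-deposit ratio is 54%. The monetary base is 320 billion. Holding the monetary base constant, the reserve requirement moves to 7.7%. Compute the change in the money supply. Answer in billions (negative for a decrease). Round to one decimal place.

Initially m₁ = (1 + 0.54) / (0.1353 + 0.08 + 0.54) ≈ 2.03892, so M₁ = 2.03892 × 320 = 652.4544 billion.
After the change m₂ = (1 + 0.54) / (0.077 + 0.08 + 0.54) ≈ 2.20947, so M₂ = 2.20947 × 320 = 707.0304 billion.
ΔM = M₂ − M₁ = 707.0304 − 652.4544 = 54.576 billion.

54.6 billion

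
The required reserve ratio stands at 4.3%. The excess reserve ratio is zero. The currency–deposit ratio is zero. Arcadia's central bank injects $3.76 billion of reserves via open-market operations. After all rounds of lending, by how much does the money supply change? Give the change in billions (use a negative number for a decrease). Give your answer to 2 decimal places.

The simple money multiplier is m = 1/rr = 1/0.043 ≈ 23.2558.
An open-market purchase increases the monetary base by 3.76 billion, so ΔM = m × ΔMB = 23.2558 × 3.76 ≈ 87.4418 billion.

$87.44 billion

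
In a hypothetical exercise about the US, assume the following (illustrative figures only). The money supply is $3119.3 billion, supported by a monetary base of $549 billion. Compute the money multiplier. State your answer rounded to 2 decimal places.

5.68

The money multiplier is m = M / MB = 3119.3 / 549 ≈ 5.68179.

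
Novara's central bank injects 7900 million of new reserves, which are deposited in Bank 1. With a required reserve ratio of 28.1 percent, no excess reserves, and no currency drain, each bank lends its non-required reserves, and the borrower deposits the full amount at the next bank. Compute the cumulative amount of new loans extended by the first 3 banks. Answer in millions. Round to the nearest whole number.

Bank i lends (1 − rr)^i of the original deposit: Bank 1 lends 7900·0.7190 = 5680.1000, Bank 2 lends 7900·0.7190² = 4083.9919, and so on.
Summing a geometric series: total = 7900·[0.7190·(1 − 0.7190^3) / (1 − 0.7190)] ≈ 12700.4821 million.

12700 million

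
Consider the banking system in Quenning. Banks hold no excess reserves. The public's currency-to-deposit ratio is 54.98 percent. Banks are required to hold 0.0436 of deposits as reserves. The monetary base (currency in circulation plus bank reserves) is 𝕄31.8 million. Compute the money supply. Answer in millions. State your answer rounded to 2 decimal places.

The money multiplier is m = (1 + c) / (rr + c) = (1 + 0.5498) / (0.0436 + 0.5498) ≈ 2.61173.
So M = m × MB = 2.61173 × 31.8 ≈ 83.053 million.

𝕄83.05 million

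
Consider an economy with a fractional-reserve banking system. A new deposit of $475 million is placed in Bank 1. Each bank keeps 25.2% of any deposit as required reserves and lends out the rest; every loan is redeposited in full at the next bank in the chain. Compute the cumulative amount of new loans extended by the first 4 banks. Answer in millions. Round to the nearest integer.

$969 million

Bank i lends (1 − rr)^i of the original deposit: Bank 1 lends 475·0.7480 = 355.3000, Bank 2 lends 475·0.7480² = 265.7644, and so on.
Summing a geometric series: total = 475·[0.7480·(1 − 0.7480^4) / (1 − 0.7480)] ≈ 968.5524 million.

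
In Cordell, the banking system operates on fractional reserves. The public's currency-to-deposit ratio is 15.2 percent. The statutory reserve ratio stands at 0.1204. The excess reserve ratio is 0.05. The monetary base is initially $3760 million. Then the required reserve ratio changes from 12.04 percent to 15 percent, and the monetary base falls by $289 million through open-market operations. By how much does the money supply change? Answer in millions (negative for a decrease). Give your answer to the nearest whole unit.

Before: m₁ = (1 + 0.152) / (0.1204 + 0.05 + 0.152) ≈ 3.57320, MB₁ = 3760, so M₁ = 3.57320 × 3760 = 13435.232 million.
After: m₂ = (1 + 0.152) / (0.15 + 0.05 + 0.152) ≈ 3.27273, MB₂ = 3760 − 289 = 3471, so M₂ = 3.27273 × 3471 ≈ 11359.6458 million.
ΔM = M₂ − M₁ = 11359.6458 − 13435.232 = -2075.5862 million.

-2076 million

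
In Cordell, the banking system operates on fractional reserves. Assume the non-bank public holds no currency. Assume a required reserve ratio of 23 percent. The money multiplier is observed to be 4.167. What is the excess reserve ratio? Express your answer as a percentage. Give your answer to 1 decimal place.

Using m = 4.167. Since m = (1 + c)/(c + rr + e), the denominator satisfies c + rr + e = (1 + c)/m = (1 + 0) / 4.167 ≈ 0.239981.
With c = 0 and rr = 0.23, the excess reserve ratio is 0.239981 − 0 − 0.23 = 0.009981.

1.0%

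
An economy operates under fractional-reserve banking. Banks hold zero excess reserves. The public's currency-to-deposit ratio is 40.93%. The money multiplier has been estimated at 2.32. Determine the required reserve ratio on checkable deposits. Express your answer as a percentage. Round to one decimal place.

Using m = 2.32. Since m = (1 + c)/(c + rr + e), the denominator satisfies c + rr + e = (1 + c)/m = (1 + 0.4093) / 2.32 ≈ 0.607457.
With c = 0.4093 and e = 0, the required reserve ratio on checkable deposits is 0.607457 − 0.4093 − 0 = 0.198157.

19.8%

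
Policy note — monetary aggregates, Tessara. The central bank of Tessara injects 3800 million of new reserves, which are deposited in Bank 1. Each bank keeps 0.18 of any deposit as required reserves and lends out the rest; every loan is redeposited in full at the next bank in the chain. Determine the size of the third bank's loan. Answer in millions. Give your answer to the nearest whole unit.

Each bank lends a fraction (1 − rr) = 0.8200 of the deposit it receives, so Bank 3 receives 3800·0.8200^2 and lends 3800·0.8200^3 = 2095.1984 million.

2095 million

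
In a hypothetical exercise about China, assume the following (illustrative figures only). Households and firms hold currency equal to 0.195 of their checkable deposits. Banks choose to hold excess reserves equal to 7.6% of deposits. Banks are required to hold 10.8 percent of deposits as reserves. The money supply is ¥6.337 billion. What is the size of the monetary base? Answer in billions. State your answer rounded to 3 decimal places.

¥2.010 billion

The money multiplier is m = (1 + c) / (rr + e + c) = (1 + 0.195) / (0.108 + 0.076 + 0.195) ≈ 3.15303.
MB = M / m = 6.337 / 3.15303 ≈ 2.0098 billion.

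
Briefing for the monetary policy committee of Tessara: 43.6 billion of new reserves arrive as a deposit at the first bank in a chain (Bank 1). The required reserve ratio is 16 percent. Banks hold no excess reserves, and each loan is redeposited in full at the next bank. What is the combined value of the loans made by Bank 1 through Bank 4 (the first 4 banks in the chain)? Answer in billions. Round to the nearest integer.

Bank i lends (1 − rr)^i of the original deposit: Bank 1 lends 43.6·0.8400 = 36.6240, Bank 2 lends 43.6·0.8400² ≈ 30.7642, and so on.
Summing a geometric series: total = 43.6·[0.8400·(1 − 0.8400^4) / (1 − 0.8400)] ≈ 114.9372 billion.

115 billion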